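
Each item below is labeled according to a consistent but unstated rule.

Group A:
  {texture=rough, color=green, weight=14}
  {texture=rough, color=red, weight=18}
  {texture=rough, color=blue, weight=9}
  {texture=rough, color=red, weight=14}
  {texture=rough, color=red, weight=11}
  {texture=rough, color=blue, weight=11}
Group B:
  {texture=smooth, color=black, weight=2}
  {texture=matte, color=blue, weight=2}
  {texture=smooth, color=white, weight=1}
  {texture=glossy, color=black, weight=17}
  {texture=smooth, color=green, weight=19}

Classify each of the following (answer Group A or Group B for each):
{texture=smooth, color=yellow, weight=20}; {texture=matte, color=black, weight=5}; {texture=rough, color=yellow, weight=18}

Group B, Group B, Group A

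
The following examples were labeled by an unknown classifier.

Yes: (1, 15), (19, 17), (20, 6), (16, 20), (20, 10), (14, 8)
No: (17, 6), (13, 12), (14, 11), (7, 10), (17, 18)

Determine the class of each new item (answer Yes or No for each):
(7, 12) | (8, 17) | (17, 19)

No, No, Yes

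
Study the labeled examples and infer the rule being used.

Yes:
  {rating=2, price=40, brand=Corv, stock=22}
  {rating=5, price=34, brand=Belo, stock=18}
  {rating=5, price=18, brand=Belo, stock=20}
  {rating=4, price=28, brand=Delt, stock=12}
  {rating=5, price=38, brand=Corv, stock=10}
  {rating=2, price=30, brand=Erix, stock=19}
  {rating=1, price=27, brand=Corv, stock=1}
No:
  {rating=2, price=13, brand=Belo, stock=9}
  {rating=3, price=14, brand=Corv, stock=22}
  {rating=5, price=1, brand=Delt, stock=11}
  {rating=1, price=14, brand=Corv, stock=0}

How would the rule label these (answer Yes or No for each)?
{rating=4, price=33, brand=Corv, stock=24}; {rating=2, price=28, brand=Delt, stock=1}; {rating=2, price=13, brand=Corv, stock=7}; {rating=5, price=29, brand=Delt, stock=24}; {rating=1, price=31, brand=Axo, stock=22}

The common property of the 'Yes' items is: price ≥ 18. No 'No' item has it.
{rating=4, price=33, brand=Corv, stock=24}: Yes (price = 33).
{rating=2, price=28, brand=Delt, stock=1}: Yes (price = 28).
{rating=2, price=13, brand=Corv, stock=7}: No (price = 13).
{rating=5, price=29, brand=Delt, stock=24}: Yes (price = 29).
{rating=1, price=31, brand=Axo, stock=22}: Yes (price = 31).

Yes, Yes, No, Yes, Yes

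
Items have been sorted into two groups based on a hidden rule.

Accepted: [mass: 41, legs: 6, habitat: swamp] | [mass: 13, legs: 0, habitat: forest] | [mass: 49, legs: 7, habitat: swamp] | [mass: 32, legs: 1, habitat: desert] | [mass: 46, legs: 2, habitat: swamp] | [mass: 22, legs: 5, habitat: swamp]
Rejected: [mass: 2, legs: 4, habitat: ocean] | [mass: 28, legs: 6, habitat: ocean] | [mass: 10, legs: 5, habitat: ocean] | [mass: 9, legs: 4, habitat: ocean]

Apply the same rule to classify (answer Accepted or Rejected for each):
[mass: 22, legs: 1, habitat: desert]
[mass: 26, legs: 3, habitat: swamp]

The distinguishing property — habitat is not ocean — holds for all the 'Accepted' cases and none of the 'Rejected' cases.
[mass: 22, legs: 1, habitat: desert]: Accepted (habitat is desert). [mass: 26, legs: 3, habitat: swamp]: Accepted (habitat is swamp).

Accepted, Accepted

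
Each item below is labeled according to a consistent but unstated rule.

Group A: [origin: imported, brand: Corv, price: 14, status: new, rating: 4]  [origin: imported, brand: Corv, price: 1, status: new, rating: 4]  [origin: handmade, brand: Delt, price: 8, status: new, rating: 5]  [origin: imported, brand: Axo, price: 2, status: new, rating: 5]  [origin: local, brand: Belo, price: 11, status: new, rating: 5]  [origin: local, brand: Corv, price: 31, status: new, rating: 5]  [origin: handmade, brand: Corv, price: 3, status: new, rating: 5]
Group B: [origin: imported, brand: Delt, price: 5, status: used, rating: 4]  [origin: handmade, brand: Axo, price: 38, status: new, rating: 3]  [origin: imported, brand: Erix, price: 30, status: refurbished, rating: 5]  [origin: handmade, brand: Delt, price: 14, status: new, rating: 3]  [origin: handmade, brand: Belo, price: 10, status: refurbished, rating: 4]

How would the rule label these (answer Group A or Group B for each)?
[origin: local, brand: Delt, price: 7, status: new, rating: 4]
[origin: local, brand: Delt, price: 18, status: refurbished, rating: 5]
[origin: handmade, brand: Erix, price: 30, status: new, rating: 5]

The rule appears to be: status is new AND rating ≥ 4.

Group A, Group B, Group A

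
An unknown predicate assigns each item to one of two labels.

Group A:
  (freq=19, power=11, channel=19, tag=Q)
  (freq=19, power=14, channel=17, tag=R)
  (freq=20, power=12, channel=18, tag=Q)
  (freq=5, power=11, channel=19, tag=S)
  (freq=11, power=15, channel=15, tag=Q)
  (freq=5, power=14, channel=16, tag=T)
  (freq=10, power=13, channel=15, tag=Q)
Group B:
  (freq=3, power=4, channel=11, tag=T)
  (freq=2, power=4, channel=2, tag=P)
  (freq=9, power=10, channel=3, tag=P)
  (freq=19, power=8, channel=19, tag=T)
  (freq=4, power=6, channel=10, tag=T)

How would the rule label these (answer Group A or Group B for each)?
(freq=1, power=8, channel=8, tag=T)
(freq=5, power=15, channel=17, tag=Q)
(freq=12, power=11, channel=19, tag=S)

Group B, Group A, Group A

The classifier is using: power ≥ 11.
(freq=1, power=8, channel=8, tag=T) → power = 8 → Group B.
(freq=5, power=15, channel=17, tag=Q) → power = 15 → Group A.
(freq=12, power=11, channel=19, tag=S) → power = 11 → Group A.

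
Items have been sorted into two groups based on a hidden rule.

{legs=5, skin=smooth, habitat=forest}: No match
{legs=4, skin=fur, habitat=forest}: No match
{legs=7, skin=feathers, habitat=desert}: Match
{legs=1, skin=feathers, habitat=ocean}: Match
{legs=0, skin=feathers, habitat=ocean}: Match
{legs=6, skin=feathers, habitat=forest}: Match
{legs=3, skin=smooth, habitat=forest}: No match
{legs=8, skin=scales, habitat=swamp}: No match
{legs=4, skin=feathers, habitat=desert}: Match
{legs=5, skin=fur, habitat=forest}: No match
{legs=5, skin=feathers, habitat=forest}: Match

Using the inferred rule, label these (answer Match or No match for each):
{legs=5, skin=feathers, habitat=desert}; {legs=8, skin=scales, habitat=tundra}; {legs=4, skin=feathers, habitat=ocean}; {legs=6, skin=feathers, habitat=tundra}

Every 'Match' example satisfies: skin is feathers. None of the 'No match' examples do.
{legs=5, skin=feathers, habitat=desert}: skin is feathers — fits, so Match.
{legs=8, skin=scales, habitat=tundra}: skin is scales — does not satisfy this, so No match.
{legs=4, skin=feathers, habitat=ocean}: skin is feathers — fits, so Match.
{legs=6, skin=feathers, habitat=tundra}: skin is feathers — fits, so Match.

Match, No match, Match, Match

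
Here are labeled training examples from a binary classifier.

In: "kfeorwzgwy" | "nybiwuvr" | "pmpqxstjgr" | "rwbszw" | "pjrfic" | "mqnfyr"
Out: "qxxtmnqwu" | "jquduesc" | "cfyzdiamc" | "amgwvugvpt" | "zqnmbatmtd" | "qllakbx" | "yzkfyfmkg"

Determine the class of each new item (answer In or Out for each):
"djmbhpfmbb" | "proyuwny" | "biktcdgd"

Checking candidate rules against both groups, what survives is: contains 'r'.
"djmbhpfmbb": no 'r' — fails this test, so Out.
"proyuwny": has 'r' — meets the rule, so In.
"biktcdgd": no 'r' — fails this test, so Out.

Out, In, Out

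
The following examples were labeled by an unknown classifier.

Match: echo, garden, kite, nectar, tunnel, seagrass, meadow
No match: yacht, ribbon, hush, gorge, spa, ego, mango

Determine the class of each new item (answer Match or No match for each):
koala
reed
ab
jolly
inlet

No match, Match, No match, No match, No match

The distinguishing property — even length AND contains 'e' — holds for all the 'Match' cases and none of the 'No match' cases.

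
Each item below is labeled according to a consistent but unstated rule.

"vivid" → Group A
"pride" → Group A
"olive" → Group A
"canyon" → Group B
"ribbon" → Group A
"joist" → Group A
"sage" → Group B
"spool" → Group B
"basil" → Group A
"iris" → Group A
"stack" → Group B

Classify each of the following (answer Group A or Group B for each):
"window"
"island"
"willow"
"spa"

Group A, Group A, Group A, Group B

Comparing the two groups points to one rule — contains 'i'.
"window": Group A (has 'i').
"island": Group A (has 'i').
"willow": Group A (has 'i').
"spa": Group B (no 'i').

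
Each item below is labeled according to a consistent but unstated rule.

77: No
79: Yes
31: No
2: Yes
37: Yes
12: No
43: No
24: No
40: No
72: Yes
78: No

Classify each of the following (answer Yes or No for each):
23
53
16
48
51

Yes, No, Yes, No, Yes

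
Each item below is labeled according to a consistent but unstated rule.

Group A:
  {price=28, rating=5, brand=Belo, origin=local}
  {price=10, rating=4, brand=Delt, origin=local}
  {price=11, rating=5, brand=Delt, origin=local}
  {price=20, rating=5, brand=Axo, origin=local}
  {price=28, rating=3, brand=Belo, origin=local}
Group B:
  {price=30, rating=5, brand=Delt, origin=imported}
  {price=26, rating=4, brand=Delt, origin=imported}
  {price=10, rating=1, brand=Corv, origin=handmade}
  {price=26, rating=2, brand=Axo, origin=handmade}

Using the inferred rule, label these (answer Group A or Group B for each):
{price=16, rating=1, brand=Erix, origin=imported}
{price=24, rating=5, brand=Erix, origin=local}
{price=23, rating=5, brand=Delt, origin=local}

Group B, Group A, Group A

'Group A' ⟺ origin is local.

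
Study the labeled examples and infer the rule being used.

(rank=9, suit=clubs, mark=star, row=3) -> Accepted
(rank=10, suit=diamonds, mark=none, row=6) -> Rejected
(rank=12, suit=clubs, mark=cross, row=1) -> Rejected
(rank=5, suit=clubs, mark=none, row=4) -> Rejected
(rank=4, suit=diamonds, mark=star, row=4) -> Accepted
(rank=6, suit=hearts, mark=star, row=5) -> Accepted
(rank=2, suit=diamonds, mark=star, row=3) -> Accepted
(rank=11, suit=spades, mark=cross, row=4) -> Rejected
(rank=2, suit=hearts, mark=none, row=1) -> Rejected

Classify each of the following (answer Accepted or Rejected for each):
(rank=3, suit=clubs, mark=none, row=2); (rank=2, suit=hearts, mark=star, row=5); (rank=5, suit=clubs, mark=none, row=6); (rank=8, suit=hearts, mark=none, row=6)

The common property of the 'Accepted' items is: mark is star. No 'Rejected' item has it.
(rank=3, suit=clubs, mark=none, row=2): mark is none, fails the rule → Rejected.
(rank=2, suit=hearts, mark=star, row=5): mark is star, fits → Accepted.
(rank=5, suit=clubs, mark=none, row=6): mark is none, fails the rule → Rejected.
(rank=8, suit=hearts, mark=none, row=6): mark is none, fails the rule → Rejected.

Rejected, Accepted, Rejected, Rejected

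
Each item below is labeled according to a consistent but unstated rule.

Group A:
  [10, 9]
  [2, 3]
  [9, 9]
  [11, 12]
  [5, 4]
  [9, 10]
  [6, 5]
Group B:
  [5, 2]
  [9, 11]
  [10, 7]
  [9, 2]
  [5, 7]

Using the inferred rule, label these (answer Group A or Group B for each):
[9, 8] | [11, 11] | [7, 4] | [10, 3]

Group A, Group A, Group B, Group B

One predicate separates the groups cleanly: |first − second| ≤ 1.
[9, 8]: |9−8| = 1 — matches, so Group A.
[11, 11]: |11−11| = 0 — matches, so Group A.
[7, 4]: |7−4| = 3 — does not fit, so Group B.
[10, 3]: |10−3| = 7 — does not fit, so Group B.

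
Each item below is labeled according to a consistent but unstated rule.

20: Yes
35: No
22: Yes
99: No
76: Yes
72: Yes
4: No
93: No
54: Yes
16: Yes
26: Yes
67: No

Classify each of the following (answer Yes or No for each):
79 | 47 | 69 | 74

The pattern is that an item is 'Yes' exactly when: even AND at least 16.
79: 79 is odd, 79 ≥ 16, does not fit → No. 47: 47 is odd, 47 ≥ 16, does not fit → No. 69: 69 is odd, 69 ≥ 16, does not fit → No. 74: 74 is even, 74 ≥ 16, matches → Yes.

No, No, No, Yes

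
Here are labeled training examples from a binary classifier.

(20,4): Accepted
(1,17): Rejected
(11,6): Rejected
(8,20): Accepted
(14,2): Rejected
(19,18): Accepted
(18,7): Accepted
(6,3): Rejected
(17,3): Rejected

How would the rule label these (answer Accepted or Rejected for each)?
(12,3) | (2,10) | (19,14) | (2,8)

The common property of the 'Accepted' items is: sum ≥ 24. No 'Rejected' item has it.

Rejected, Rejected, Accepted, Rejected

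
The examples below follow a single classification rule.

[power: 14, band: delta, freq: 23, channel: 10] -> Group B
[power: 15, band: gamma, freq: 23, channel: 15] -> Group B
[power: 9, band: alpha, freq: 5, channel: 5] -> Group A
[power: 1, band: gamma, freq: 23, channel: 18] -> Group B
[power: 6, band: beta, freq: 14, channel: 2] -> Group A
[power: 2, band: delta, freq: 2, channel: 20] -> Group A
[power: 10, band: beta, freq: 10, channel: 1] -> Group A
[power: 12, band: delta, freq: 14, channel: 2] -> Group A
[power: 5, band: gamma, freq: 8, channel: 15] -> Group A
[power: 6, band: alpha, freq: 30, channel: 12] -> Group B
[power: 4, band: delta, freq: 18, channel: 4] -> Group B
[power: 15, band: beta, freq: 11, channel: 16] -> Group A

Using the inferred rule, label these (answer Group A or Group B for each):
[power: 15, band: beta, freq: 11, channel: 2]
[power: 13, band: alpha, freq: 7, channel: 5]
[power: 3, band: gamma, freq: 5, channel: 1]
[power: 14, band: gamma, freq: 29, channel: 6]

All 'Group A' examples share one property — freq ≤ 14 — and every 'Group B' example lacks it.

Group A, Group A, Group A, Group B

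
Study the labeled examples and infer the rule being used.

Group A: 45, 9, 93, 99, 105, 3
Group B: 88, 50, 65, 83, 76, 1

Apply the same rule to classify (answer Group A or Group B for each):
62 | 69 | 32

A rule that fits every label: multiple of 3 — true of each 'Group A' example, false of each 'Group B' one.
62 → 62 = 3·20 + 2 → Group B. 69 → 69 = 3·23 → Group A. 32 → 32 = 3·10 + 2 → Group B.

Group B, Group A, Group B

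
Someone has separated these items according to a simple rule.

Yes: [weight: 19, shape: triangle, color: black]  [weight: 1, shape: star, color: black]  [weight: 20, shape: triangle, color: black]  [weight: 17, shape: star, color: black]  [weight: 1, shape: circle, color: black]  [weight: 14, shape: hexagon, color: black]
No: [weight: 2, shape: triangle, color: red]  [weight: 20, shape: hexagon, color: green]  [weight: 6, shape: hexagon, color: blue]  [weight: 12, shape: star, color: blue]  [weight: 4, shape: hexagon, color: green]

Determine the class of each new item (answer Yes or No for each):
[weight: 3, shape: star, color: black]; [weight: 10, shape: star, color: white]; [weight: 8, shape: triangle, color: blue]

Yes, No, No

The rule appears to be: color is black.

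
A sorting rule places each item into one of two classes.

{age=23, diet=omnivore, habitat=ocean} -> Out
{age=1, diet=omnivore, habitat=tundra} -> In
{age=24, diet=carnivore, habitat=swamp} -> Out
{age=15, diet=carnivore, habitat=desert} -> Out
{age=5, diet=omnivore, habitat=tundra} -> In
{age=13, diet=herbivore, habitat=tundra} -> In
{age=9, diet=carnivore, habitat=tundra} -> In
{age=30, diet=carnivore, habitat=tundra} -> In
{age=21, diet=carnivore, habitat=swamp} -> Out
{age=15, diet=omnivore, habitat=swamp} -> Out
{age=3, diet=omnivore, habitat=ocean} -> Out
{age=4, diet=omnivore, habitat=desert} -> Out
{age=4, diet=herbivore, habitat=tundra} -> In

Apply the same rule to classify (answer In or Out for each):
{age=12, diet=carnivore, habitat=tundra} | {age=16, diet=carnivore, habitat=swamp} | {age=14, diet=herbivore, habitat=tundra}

In, Out, In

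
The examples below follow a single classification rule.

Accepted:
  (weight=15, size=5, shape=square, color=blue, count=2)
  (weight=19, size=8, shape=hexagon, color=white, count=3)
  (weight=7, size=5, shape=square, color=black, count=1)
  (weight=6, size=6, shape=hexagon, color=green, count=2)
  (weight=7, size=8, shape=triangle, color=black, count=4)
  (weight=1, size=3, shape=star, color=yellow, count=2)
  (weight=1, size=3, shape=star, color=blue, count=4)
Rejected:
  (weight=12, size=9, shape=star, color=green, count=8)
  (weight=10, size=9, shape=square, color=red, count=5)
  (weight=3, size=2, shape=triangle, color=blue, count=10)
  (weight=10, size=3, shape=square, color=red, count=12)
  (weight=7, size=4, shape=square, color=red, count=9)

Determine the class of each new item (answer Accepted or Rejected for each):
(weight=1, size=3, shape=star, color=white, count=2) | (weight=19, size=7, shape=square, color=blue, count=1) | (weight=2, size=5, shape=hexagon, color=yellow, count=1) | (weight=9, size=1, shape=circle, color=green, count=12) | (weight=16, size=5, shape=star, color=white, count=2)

Accepted, Accepted, Accepted, Rejected, Accepted

The common property of the 'Accepted' items is: count ≤ 4. No 'Rejected' item has it.
(weight=1, size=3, shape=star, color=white, count=2): Accepted (count = 2).
(weight=19, size=7, shape=square, color=blue, count=1): Accepted (count = 1).
(weight=2, size=5, shape=hexagon, color=yellow, count=1): Accepted (count = 1).
(weight=9, size=1, shape=circle, color=green, count=12): Rejected (count = 12).
(weight=16, size=5, shape=star, color=white, count=2): Accepted (count = 2).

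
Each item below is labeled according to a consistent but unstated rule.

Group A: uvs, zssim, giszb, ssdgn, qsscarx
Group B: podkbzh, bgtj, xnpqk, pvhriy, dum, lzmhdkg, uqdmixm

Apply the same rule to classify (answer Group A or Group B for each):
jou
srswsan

Group B, Group A

The simplest hypothesis consistent with all the labels is: contains 's'.
jou: no 's', does not pass → Group B. srswsan: has 's', meets the rule → Group A.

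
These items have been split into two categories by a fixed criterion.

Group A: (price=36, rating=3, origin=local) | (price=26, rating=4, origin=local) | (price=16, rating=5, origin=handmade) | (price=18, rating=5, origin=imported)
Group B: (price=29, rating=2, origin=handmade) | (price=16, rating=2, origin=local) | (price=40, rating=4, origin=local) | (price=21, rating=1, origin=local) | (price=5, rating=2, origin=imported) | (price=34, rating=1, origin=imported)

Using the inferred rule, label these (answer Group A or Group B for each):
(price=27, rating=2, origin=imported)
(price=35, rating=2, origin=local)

Group B, Group B

One predicate separates the groups cleanly: price ≤ 36 AND rating ≥ 3.
(price=27, rating=2, origin=imported): price = 27, rating = 2 — fails this test, so Group B. (price=35, rating=2, origin=local): price = 35, rating = 2 — fails this test, so Group B.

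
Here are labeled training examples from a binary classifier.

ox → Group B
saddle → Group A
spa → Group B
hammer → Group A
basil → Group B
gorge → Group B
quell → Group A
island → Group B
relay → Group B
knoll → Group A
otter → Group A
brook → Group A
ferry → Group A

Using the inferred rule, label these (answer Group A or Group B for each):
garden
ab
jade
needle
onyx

The classifier is using: has a double letter.
Group B: garden, since no doubled letter. Group B: ab, since no doubled letter. Group B: jade, since no doubled letter. Group A: needle, since 'ee' doubled. Group B: onyx, since no doubled letter.

Group B, Group B, Group B, Group A, Group B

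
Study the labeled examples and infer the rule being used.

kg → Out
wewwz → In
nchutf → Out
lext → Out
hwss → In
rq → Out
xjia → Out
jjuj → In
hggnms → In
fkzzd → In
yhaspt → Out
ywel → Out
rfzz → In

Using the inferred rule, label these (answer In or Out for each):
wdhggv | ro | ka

'In' ⟺ has a double letter.
In: wdhggv, since 'gg' doubled.
Out: ro, since no doubled letter.
Out: ka, since no doubled letter.

In, Out, Out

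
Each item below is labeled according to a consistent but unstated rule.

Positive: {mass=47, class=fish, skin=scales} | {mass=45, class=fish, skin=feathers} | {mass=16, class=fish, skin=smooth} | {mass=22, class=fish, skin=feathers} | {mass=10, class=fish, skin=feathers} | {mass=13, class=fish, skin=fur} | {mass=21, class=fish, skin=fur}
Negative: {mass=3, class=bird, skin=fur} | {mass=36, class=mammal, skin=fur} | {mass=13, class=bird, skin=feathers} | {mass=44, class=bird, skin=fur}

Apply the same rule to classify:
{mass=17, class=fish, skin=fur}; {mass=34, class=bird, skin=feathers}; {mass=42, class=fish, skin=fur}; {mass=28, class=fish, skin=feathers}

The classifier is using: class is fish.
{mass=17, class=fish, skin=fur} → class is fish → Positive. {mass=34, class=bird, skin=feathers} → class is bird → Negative. {mass=42, class=fish, skin=fur} → class is fish → Positive. {mass=28, class=fish, skin=feathers} → class is fish → Positive.

Positive, Negative, Positive, Positive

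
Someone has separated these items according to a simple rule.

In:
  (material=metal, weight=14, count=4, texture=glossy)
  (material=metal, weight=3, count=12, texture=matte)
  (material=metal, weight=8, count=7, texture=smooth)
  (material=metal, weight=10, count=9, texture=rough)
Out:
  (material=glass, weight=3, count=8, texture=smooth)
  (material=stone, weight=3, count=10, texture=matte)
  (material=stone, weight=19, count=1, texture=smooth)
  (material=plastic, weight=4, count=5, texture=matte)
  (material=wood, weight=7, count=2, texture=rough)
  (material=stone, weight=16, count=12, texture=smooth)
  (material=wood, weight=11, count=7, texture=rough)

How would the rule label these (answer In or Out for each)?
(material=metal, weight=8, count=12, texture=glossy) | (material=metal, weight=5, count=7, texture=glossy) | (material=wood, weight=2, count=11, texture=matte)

In, In, Out

'In' ⟺ material is metal.
(material=metal, weight=8, count=12, texture=glossy) — material is metal, hence In. (material=metal, weight=5, count=7, texture=glossy) — material is metal, hence In. (material=wood, weight=2, count=11, texture=matte) — material is wood, hence Out.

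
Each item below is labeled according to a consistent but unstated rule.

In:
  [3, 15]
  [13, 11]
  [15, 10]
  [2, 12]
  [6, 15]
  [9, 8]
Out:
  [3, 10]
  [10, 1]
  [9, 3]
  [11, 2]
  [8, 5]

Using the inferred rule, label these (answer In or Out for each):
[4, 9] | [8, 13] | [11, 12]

'In' ⟺ sum ≥ 14.
Out: [4, 9], since 4+9 = 13.
In: [8, 13], since 8+13 = 21.
In: [11, 12], since 11+12 = 23.

Out, In, In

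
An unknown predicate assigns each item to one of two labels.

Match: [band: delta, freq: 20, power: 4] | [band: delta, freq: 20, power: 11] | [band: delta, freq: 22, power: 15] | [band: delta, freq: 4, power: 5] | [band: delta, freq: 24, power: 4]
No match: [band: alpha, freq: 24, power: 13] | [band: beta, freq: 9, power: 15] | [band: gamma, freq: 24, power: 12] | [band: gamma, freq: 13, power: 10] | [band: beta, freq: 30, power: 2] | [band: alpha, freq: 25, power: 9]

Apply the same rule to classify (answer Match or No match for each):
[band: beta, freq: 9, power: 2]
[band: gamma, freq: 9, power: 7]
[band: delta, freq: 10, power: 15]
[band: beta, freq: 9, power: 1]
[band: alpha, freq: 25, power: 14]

Checking candidate rules against both groups, what survives is: band is delta.
No match: [band: beta, freq: 9, power: 2], since band is beta. No match: [band: gamma, freq: 9, power: 7], since band is gamma. Match: [band: delta, freq: 10, power: 15], since band is delta. No match: [band: beta, freq: 9, power: 1], since band is beta. No match: [band: alpha, freq: 25, power: 14], since band is alpha.

No match, No match, Match, No match, No match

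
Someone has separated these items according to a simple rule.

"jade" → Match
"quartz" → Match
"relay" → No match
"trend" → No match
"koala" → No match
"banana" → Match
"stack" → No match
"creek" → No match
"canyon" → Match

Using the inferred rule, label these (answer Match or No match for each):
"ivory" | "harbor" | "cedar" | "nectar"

No match, Match, No match, Match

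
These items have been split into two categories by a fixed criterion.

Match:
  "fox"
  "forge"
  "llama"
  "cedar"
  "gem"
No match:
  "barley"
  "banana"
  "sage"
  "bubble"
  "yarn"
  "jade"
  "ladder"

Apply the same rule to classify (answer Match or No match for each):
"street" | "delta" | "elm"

Looking at the examples, the only property every 'Match' case has and every 'No match' case lacks is: odd length.

No match, Match, Match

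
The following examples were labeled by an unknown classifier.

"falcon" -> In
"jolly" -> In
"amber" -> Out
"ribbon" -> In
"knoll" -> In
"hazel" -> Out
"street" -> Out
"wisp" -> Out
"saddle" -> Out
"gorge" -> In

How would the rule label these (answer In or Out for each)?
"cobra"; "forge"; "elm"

Comparing the two groups points to one rule — contains 'o'.
"cobra" — has 'o', hence In.
"forge" — has 'o', hence In.
"elm" — no 'o', hence Out.

In, In, Out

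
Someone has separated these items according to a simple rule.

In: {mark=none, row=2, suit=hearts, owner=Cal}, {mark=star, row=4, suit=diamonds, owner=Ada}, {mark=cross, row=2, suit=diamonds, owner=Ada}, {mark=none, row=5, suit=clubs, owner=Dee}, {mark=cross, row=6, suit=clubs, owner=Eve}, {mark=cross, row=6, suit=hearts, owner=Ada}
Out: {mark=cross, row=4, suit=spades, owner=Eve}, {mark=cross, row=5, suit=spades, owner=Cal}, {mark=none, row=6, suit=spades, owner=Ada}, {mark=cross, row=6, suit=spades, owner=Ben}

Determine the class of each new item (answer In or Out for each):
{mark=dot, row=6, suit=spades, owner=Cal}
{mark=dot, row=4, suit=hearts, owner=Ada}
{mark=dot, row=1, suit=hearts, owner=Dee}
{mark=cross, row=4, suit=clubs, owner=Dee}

Out, In, In, In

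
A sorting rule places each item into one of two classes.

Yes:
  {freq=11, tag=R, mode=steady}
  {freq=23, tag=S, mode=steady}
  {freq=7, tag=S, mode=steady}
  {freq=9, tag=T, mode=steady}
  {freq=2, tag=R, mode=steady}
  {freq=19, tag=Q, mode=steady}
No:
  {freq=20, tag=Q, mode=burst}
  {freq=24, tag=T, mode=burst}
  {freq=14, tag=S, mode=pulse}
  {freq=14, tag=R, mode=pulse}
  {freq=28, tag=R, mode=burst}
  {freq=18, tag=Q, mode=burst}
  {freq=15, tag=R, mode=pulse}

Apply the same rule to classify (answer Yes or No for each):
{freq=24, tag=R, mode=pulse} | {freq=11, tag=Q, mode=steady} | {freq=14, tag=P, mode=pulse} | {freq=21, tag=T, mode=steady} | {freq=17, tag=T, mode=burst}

No, Yes, No, Yes, No

Looking at the examples, the only property every 'Yes' case has and every 'No' case lacks is: mode is steady.
{freq=24, tag=R, mode=pulse} → mode is pulse → No. {freq=11, tag=Q, mode=steady} → mode is steady → Yes. {freq=14, tag=P, mode=pulse} → mode is pulse → No. {freq=21, tag=T, mode=steady} → mode is steady → Yes. {freq=17, tag=T, mode=burst} → mode is burst → No.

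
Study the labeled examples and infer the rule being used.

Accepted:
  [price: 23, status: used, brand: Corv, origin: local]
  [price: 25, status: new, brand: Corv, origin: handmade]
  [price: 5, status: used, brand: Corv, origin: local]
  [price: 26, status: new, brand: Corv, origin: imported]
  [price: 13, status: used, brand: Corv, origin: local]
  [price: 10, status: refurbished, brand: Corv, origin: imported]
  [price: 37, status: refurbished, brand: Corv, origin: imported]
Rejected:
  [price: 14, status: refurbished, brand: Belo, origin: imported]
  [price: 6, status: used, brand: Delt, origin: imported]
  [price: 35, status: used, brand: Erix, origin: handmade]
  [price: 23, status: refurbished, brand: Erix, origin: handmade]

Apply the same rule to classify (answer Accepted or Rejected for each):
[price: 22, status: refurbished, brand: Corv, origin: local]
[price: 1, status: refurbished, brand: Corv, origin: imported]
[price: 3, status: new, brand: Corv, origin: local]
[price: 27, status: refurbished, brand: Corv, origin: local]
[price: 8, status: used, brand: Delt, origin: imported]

Accepted, Accepted, Accepted, Accepted, Rejected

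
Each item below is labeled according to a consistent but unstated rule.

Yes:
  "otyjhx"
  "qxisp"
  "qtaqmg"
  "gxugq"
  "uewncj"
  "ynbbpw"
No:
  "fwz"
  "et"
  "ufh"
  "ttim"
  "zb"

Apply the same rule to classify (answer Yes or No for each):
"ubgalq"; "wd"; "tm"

The pattern is that an item is 'Yes' exactly when: length ≥ 5.
Yes: "ubgalq", since length 6. No: "wd", since length 2. No: "tm", since length 2.

Yes, No, No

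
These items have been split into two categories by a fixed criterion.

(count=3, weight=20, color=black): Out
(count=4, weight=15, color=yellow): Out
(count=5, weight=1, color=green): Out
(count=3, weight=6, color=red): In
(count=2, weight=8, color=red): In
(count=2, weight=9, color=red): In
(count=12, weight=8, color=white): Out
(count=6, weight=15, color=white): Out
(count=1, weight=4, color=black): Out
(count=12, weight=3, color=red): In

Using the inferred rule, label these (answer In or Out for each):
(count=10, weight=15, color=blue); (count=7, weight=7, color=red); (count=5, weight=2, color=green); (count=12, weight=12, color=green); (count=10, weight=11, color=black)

Out, In, Out, Out, Out

A rule that fits every label: color is red — true of each 'In' example, false of each 'Out' one.
(count=10, weight=15, color=blue) → color is blue → Out.
(count=7, weight=7, color=red) → color is red → In.
(count=5, weight=2, color=green) → color is green → Out.
(count=12, weight=12, color=green) → color is green → Out.
(count=10, weight=11, color=black) → color is black → Out.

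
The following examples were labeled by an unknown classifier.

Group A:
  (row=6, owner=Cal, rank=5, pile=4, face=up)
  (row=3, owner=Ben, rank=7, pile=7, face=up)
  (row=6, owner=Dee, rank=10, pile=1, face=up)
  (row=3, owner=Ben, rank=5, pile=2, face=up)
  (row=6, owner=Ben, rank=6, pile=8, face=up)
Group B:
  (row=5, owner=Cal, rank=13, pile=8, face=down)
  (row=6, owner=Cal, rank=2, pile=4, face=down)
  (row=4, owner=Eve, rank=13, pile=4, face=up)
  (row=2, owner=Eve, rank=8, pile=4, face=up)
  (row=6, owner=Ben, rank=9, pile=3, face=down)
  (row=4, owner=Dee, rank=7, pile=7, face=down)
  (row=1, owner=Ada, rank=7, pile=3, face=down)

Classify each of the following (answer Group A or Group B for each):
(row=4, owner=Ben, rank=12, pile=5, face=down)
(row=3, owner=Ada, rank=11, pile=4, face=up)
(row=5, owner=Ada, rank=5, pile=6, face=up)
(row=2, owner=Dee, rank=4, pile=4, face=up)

Group B, Group A, Group A, Group A

The pattern is that an item is 'Group A' exactly when: owner is not Eve AND face is up.
(row=4, owner=Ben, rank=12, pile=5, face=down) — owner is Ben, face is down, hence Group B.
(row=3, owner=Ada, rank=11, pile=4, face=up) — owner is Ada, face is up, hence Group A.
(row=5, owner=Ada, rank=5, pile=6, face=up) — owner is Ada, face is up, hence Group A.
(row=2, owner=Dee, rank=4, pile=4, face=up) — owner is Dee, face is up, hence Group A.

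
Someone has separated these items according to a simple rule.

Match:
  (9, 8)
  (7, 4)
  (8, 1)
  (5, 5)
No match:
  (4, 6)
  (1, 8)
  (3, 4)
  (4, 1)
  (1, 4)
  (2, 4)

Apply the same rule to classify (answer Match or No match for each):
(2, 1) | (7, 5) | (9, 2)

All 'Match' examples share one property — first ≥ 5 — and every 'No match' example lacks it.
(2, 1) → first 2 → No match.
(7, 5) → first 7 → Match.
(9, 2) → first 9 → Match.

No match, Match, Match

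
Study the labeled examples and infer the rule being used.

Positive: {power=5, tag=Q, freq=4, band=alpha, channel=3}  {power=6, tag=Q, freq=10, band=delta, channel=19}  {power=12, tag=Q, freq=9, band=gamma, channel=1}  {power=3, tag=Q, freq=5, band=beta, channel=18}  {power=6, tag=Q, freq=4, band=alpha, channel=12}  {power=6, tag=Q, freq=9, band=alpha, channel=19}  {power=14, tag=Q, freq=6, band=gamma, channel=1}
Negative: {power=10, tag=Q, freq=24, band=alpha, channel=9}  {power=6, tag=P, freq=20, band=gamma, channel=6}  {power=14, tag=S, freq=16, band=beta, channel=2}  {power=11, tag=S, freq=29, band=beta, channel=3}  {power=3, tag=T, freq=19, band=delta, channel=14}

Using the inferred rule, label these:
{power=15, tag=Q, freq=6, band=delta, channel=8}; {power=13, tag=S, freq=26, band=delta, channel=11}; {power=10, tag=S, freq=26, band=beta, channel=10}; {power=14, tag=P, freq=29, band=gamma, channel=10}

The distinguishing property — freq ≤ 10 — holds for all the 'Positive' cases and none of the 'Negative' cases.

Positive, Negative, Negative, Negative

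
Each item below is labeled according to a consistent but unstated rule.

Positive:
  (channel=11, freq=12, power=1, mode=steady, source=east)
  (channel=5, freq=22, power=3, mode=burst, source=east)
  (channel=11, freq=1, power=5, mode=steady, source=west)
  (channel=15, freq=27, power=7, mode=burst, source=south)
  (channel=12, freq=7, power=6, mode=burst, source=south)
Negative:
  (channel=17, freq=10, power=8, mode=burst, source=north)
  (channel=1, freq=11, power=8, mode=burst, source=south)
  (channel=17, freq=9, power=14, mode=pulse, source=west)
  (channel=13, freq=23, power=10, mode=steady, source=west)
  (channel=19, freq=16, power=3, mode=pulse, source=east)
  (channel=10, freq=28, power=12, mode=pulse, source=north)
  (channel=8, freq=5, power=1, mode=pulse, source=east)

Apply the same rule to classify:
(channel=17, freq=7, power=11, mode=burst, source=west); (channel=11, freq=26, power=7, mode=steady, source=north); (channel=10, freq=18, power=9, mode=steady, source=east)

Negative, Positive, Negative

Rule: mode is not pulse AND power ≤ 7. This holds for each 'Positive' example and fails for each 'Negative' one.
(channel=17, freq=7, power=11, mode=burst, source=west) → mode is burst, power = 11 → Negative.
(channel=11, freq=26, power=7, mode=steady, source=north) → mode is steady, power = 7 → Positive.
(channel=10, freq=18, power=9, mode=steady, source=east) → mode is steady, power = 9 → Negative.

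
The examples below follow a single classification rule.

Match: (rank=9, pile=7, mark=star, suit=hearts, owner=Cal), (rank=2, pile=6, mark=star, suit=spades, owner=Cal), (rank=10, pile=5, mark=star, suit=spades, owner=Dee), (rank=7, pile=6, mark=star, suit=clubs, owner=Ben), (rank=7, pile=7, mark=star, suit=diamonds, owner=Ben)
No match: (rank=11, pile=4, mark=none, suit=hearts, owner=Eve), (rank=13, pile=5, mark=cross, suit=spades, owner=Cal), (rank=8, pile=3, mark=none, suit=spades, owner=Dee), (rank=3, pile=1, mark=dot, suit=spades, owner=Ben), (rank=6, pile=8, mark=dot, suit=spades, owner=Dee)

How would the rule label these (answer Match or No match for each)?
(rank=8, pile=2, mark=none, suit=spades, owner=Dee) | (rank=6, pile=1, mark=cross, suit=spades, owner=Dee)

'Match' ⟺ mark is star.
(rank=8, pile=2, mark=none, suit=spades, owner=Dee) → mark is none → No match. (rank=6, pile=1, mark=cross, suit=spades, owner=Dee) → mark is cross → No match.

No match, No match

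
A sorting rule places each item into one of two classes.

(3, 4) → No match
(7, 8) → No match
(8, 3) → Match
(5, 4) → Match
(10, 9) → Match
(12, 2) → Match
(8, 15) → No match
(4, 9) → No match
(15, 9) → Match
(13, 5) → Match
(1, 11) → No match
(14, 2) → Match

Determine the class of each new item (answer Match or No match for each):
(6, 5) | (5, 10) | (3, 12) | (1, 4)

Rule: first > second. This holds for each 'Match' example and fails for each 'No match' one.
(6, 5) — 6 > 5, hence Match.
(5, 10) — 5 < 10, hence No match.
(3, 12) — 3 < 12, hence No match.
(1, 4) — 1 < 4, hence No match.

Match, No match, No match, No match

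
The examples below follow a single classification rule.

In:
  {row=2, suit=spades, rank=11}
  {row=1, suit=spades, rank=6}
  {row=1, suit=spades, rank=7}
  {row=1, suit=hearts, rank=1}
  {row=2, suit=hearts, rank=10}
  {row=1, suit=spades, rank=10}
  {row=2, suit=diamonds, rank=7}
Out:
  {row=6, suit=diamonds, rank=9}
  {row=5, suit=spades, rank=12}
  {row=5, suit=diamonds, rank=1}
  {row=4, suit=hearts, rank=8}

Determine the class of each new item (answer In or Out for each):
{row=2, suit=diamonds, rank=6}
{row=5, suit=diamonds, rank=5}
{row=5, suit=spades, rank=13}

In, Out, Out

The simplest hypothesis consistent with all the labels is: row ≤ 2.
In: {row=2, suit=diamonds, rank=6}, since row = 2. Out: {row=5, suit=diamonds, rank=5}, since row = 5. Out: {row=5, suit=spades, rank=13}, since row = 5.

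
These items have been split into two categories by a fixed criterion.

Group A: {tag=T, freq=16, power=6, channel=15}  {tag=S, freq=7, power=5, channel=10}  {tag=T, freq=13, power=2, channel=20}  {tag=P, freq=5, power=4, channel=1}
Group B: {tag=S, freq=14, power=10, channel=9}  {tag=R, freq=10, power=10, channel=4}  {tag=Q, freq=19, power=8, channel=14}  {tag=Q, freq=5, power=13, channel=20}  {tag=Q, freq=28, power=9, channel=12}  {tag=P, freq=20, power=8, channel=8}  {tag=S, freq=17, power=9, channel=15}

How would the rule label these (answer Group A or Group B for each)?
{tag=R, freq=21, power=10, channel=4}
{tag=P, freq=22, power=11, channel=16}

Group B, Group B

Every 'Group A' example satisfies: power ≤ 6. None of the 'Group B' examples do.
{tag=R, freq=21, power=10, channel=4} — power = 10, hence Group B. {tag=P, freq=22, power=11, channel=16} — power = 11, hence Group B.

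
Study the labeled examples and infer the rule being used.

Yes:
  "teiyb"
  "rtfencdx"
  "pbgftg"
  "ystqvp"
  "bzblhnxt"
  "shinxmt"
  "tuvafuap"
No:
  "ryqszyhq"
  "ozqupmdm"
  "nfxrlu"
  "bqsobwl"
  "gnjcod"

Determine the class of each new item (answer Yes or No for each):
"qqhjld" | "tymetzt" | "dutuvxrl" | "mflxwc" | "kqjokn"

No, Yes, Yes, No, No

The simplest hypothesis consistent with all the labels is: contains 't'.
"qqhjld" → no 't' → No.
"tymetzt" → has 't' → Yes.
"dutuvxrl" → has 't' → Yes.
"mflxwc" → no 't' → No.
"kqjokn" → no 't' → No.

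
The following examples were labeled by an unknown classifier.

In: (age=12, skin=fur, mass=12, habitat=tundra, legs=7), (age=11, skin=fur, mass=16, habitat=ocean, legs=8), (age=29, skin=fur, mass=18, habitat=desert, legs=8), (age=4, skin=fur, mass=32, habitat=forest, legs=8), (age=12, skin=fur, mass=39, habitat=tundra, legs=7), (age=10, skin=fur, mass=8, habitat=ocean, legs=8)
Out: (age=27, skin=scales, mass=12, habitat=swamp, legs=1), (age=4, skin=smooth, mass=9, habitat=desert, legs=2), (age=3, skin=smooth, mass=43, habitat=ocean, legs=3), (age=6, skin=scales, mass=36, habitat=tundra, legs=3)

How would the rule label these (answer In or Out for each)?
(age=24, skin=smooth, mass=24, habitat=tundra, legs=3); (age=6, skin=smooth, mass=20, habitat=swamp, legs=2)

Out, Out

One predicate separates the groups cleanly: skin is fur.
(age=24, skin=smooth, mass=24, habitat=tundra, legs=3) — skin is smooth, hence Out.
(age=6, skin=smooth, mass=20, habitat=swamp, legs=2) — skin is smooth, hence Out.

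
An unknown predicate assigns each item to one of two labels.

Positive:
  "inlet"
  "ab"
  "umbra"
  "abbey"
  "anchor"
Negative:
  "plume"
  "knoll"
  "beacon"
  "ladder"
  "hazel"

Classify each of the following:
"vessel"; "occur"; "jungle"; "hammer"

Negative, Positive, Negative, Negative

'Positive' ⟺ starts with a vowel.
"vessel": starts with 'v', fails the rule → Negative. "occur": starts with 'o', passes → Positive. "jungle": starts with 'j', fails the rule → Negative. "hammer": starts with 'h', fails the rule → Negative.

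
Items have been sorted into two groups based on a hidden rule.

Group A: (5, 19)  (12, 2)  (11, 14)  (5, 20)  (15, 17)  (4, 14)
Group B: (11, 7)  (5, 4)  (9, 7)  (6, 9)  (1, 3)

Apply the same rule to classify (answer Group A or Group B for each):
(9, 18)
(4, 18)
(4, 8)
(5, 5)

The distinguishing property — max ≥ 12 — holds for all the 'Group A' cases and none of the 'Group B' cases.
(9, 18): Group A (max 18).
(4, 18): Group A (max 18).
(4, 8): Group B (max 8).
(5, 5): Group B (max 5).

Group A, Group A, Group B, Group B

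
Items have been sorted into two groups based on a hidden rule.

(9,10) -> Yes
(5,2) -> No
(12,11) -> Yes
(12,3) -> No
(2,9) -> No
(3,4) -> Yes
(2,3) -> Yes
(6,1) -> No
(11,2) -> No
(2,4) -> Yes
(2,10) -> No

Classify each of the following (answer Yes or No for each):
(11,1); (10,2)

All 'Yes' examples share one property — |first − second| ≤ 2 — and every 'No' example lacks it.
(11,1) → |11−1| = 10 → No.
(10,2) → |10−2| = 8 → No.

No, No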